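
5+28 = 33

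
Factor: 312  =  2^3*3^1*13^1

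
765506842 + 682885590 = 1448392432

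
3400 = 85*40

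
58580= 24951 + 33629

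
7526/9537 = 7526/9537 =0.79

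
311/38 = 8+7/38 =8.18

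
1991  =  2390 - 399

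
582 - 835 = - 253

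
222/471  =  74/157=0.47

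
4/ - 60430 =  - 1 + 30213/30215 = - 0.00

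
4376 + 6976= 11352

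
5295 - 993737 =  - 988442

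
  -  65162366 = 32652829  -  97815195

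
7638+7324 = 14962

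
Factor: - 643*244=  - 156892 = - 2^2*61^1*643^1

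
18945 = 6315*3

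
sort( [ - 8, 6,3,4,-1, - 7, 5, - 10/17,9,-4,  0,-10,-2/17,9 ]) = [ - 10,  -  8, - 7, - 4 , - 1 ,-10/17, - 2/17, 0 , 3, 4, 5,  6,9,9] 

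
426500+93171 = 519671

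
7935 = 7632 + 303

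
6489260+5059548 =11548808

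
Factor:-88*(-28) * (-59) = -145376=- 2^5*7^1*11^1 * 59^1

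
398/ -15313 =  - 398/15313 = - 0.03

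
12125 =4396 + 7729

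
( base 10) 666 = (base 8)1232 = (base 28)nm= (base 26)pg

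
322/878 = 161/439 = 0.37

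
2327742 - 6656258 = - 4328516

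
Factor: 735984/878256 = 269/321 = 3^( - 1)*107^( - 1 )*269^1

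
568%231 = 106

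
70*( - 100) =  - 7000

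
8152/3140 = 2 + 468/785= 2.60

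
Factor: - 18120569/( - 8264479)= 643^( - 1 )*12853^(-1)* 18120569^1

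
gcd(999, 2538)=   27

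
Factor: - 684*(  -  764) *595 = 310932720 =2^4*3^2*5^1*7^1*17^1*19^1*191^1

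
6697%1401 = 1093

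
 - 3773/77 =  - 49  =  - 49.00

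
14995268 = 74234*202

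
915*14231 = 13021365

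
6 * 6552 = 39312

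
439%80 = 39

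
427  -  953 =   -  526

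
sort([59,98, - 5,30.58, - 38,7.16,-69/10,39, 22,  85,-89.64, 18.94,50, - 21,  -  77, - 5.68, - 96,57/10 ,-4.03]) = [ - 96, - 89.64,-77, - 38, - 21, - 69/10 , - 5.68, - 5, - 4.03, 57/10, 7.16,18.94,22,30.58,39,50,59, 85, 98]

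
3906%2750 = 1156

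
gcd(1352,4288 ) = 8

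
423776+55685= 479461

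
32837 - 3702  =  29135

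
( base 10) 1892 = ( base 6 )12432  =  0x764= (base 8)3544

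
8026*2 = 16052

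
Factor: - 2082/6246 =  - 1/3  =  - 3^ ( - 1)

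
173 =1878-1705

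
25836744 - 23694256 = 2142488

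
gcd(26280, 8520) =120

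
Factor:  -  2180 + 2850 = 670 = 2^1*5^1*67^1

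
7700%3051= 1598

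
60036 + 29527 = 89563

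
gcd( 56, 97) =1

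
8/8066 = 4/4033  =  0.00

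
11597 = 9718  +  1879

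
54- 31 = 23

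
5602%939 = 907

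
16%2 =0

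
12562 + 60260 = 72822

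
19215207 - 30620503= -11405296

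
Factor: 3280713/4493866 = 2^ ( - 1 )*3^1*13^( - 1)*307^(  -  1)*563^( - 1)*1093571^1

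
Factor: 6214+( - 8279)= - 5^1*7^1*59^1= - 2065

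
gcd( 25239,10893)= 3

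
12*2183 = 26196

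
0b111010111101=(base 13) 1943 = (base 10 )3773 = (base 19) a8b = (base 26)5f3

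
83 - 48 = 35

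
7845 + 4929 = 12774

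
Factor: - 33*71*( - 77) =3^1 *7^1*11^2*71^1 = 180411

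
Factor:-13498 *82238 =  - 1110048524 =- 2^2*13^1*17^1*397^1*3163^1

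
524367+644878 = 1169245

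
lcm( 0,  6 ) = 0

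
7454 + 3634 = 11088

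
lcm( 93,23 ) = 2139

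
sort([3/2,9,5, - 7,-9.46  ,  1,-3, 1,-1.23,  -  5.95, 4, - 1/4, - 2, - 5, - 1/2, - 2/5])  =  [ - 9.46,-7, -5.95, - 5,-3, - 2 , -1.23, - 1/2, - 2/5, - 1/4,1,  1, 3/2,4 , 5,9]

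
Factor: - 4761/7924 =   -  2^ ( - 2)*3^2*7^(- 1)*23^2*283^( - 1) 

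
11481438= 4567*2514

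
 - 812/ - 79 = 10 + 22/79 = 10.28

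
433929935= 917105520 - 483175585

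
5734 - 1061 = 4673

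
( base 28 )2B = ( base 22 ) 31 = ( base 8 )103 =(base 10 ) 67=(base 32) 23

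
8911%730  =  151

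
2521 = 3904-1383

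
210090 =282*745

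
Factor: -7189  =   - 7^1*13^1 *79^1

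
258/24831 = 86/8277 = 0.01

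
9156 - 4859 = 4297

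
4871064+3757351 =8628415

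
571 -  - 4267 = 4838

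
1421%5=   1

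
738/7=105 + 3/7  =  105.43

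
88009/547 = 160 + 489/547=160.89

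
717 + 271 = 988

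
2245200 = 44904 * 50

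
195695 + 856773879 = 856969574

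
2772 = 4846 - 2074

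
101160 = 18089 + 83071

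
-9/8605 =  - 9/8605 = - 0.00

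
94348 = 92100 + 2248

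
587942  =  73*8054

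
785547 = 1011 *777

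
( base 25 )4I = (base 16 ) 76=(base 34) 3g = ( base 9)141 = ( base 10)118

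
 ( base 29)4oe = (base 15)1319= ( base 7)14610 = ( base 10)4074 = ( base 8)7752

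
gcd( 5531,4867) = 1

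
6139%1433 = 407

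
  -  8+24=16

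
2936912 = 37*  79376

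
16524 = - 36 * ( - 459 )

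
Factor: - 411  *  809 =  - 332499 =- 3^1*137^1 * 809^1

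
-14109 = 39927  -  54036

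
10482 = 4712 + 5770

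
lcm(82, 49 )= 4018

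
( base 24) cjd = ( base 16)1CD5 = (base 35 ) 60V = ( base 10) 7381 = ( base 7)30343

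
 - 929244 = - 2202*422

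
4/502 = 2/251 =0.01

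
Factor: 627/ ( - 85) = - 3^1*5^( - 1 )  *  11^1*17^ (-1)*19^1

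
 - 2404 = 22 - 2426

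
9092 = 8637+455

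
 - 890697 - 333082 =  -1223779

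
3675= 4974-1299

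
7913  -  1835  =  6078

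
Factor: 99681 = 3^1*149^1 * 223^1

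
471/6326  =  471/6326 = 0.07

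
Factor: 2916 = 2^2*3^6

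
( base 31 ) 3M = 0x73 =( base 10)115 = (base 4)1303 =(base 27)47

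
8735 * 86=751210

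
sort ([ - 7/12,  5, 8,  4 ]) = [ - 7/12, 4, 5,  8 ]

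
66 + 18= 84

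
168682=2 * 84341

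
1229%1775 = 1229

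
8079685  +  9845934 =17925619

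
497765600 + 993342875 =1491108475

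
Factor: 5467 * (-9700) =-53029900=- 2^2*5^2 * 7^1* 11^1* 71^1*97^1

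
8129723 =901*9023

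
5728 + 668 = 6396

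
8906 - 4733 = 4173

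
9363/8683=9363/8683  =  1.08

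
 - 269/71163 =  - 269/71163 = -0.00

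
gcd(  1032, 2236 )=172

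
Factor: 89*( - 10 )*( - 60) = 2^3*3^1*5^2*89^1= 53400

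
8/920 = 1/115 = 0.01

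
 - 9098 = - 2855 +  - 6243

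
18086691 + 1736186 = 19822877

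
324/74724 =27/6227 = 0.00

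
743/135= 743/135 = 5.50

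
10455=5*2091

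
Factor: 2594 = 2^1*1297^1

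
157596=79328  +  78268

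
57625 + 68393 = 126018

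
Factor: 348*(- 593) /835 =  - 2^2*3^1*5^( - 1 )*29^1*167^( - 1 ) * 593^1 = - 206364/835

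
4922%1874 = 1174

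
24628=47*524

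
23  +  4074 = 4097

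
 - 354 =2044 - 2398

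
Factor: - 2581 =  - 29^1 *89^1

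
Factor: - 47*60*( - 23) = 2^2 * 3^1*5^1*23^1* 47^1 = 64860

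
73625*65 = 4785625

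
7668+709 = 8377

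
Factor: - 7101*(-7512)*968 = 2^6*3^4*11^2 * 263^1 * 313^1 = 51635745216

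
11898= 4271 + 7627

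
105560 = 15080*7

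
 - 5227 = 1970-7197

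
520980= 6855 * 76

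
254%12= 2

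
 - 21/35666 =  - 1 + 35645/35666 = -0.00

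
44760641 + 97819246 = 142579887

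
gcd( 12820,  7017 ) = 1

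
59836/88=679 + 21/22 = 679.95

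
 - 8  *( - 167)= 1336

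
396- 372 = 24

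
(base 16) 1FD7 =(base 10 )8151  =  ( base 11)6140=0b1111111010111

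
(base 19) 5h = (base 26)48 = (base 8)160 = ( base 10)112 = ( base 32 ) 3G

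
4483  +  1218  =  5701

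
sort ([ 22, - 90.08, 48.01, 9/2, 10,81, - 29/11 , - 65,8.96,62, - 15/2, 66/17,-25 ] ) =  [ - 90.08, - 65 ,-25, - 15/2, - 29/11, 66/17,9/2,8.96, 10 , 22,  48.01, 62, 81]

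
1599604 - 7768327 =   -  6168723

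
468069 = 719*651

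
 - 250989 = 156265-407254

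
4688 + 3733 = 8421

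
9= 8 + 1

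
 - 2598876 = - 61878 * 42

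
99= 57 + 42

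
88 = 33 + 55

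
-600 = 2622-3222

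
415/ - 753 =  - 1 + 338/753 = - 0.55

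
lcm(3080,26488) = 132440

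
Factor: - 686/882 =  - 7/9 = -  3^(- 2 )*7^1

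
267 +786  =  1053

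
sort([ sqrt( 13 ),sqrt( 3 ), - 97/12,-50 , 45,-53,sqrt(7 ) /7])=[  -  53, - 50, -97/12,sqrt( 7)/7,sqrt( 3) , sqrt( 13),45]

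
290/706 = 145/353 = 0.41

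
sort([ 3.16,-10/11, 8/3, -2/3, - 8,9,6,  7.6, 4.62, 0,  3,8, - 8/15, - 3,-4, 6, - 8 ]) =[ -8,-8, - 4, -3, - 10/11,-2/3,- 8/15,0,8/3, 3, 3.16  ,  4.62,6,6,7.6,8,9 ]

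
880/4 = 220 = 220.00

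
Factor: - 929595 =  -  3^1*5^1*29^1*2137^1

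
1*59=59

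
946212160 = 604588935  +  341623225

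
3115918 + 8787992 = 11903910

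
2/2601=2/2601 = 0.00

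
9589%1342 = 195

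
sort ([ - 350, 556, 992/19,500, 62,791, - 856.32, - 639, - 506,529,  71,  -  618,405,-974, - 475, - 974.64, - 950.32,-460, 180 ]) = [ - 974.64, - 974,-950.32,-856.32  , - 639, - 618, - 506, - 475,  -  460, - 350,  992/19,62,  71, 180, 405,500, 529, 556,791]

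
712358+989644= 1702002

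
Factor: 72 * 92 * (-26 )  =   - 172224 = - 2^6*3^2* 13^1*23^1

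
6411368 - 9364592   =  -2953224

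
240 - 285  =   - 45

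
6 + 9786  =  9792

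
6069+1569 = 7638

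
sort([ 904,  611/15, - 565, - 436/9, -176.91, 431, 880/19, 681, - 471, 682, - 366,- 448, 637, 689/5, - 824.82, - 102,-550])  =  [ - 824.82 , - 565, - 550,  -  471, - 448, - 366,-176.91, -102,- 436/9, 611/15, 880/19, 689/5,  431, 637, 681, 682, 904]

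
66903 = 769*87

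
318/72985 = 318/72985 = 0.00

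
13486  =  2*6743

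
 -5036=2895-7931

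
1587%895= 692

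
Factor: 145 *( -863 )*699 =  - 3^1*5^1*29^1* 233^1*863^1= - 87469365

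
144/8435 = 144/8435 = 0.02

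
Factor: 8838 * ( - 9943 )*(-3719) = 326811714246 = 2^1*3^2*61^1*163^1*491^1 * 3719^1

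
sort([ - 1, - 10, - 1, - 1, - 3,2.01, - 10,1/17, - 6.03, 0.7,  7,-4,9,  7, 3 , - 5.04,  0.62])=[  -  10, - 10, - 6.03, - 5.04,-4, - 3, - 1, - 1, - 1,1/17, 0.62, 0.7,2.01  ,  3,7,7, 9] 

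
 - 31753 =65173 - 96926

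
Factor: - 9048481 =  -13^1* 281^1*2477^1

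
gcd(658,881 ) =1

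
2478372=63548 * 39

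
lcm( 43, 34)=1462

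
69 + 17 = 86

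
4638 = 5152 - 514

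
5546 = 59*94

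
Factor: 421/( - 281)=-281^(-1)*421^1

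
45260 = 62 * 730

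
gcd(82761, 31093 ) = 1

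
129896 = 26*4996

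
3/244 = 3/244 = 0.01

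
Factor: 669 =3^1*223^1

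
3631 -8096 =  - 4465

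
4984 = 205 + 4779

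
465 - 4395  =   - 3930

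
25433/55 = 25433/55 = 462.42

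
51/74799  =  17/24933=0.00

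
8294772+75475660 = 83770432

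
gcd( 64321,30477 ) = 1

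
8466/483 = 17 + 85/161=   17.53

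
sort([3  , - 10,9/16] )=[  -  10, 9/16, 3]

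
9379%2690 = 1309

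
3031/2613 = 1 +418/2613 =1.16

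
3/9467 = 3/9467   =  0.00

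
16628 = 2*8314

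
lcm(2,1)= 2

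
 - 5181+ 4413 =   -  768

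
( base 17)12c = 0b101001111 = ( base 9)412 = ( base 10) 335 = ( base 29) bg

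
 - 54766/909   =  -61 + 683/909=   - 60.25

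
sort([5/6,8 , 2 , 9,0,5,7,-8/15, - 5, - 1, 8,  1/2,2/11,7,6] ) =[ - 5,-1,-8/15, 0,2/11,1/2,5/6,2 , 5,6, 7, 7, 8,8,9] 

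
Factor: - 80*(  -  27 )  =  2160 = 2^4*3^3*5^1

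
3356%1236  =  884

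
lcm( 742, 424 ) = 2968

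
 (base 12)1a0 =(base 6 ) 1120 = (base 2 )100001000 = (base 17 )F9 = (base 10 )264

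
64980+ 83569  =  148549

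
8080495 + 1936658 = 10017153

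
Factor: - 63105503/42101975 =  -5^ (-2 )* 6869^1*9187^1 * 1684079^ (-1)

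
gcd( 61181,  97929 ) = 1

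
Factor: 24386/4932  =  89/18=2^( - 1 ) * 3^( - 2)*89^1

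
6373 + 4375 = 10748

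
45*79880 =3594600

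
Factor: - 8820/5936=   -  315/212 = -  2^(  -  2)*3^2*5^1 * 7^1*53^( - 1 )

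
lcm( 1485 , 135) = 1485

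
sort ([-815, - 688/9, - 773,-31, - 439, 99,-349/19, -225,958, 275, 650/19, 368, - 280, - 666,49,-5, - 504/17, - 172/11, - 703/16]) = [ - 815, - 773,  -  666, - 439 , - 280, - 225,  -  688/9, - 703/16, - 31, - 504/17,-349/19,-172/11, -5,  650/19,49, 99, 275, 368,958 ] 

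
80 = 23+57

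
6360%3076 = 208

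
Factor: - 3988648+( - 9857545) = - 13846193=-  19^1*728747^1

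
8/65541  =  8/65541= 0.00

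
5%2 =1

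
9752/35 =278+22/35 =278.63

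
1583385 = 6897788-5314403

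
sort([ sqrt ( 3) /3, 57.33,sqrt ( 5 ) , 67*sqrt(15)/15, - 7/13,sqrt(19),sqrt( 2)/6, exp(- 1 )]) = [ - 7/13,sqrt(2)/6,exp(-1),sqrt( 3) /3,  sqrt(5 ) , sqrt(19),67*sqrt(15) /15, 57.33]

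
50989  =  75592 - 24603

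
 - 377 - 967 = -1344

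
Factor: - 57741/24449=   -  3^1*19^1 * 23^(-1)*1013^1 *1063^( - 1 )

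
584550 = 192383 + 392167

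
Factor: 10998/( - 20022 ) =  - 39/71=- 3^1*13^1*71^(-1)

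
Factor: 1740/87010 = 2^1*3^1 * 7^(-1)*11^( - 1 )*29^1*113^( - 1 )=174/8701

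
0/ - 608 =0/1 = - 0.00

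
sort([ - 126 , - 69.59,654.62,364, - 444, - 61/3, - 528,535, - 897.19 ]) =[- 897.19 , - 528,-444,-126, - 69.59, - 61/3, 364, 535, 654.62 ] 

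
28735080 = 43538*660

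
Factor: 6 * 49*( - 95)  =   - 27930 = - 2^1*3^1* 5^1*7^2 * 19^1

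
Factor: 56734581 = 3^1*149^1*126923^1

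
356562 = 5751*62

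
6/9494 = 3/4747 = 0.00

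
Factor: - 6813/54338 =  - 2^( - 1 )*3^2*101^(-1)*269^( - 1 )*757^1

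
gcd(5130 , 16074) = 342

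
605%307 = 298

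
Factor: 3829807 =3829807^1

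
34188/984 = 34+61/82 = 34.74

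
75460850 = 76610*985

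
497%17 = 4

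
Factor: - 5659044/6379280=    - 1414761/1594820 = - 2^( - 2)*3^1 *5^ ( - 1 ) * 23^(  -  1)* 59^1*3467^ ( - 1 ) * 7993^1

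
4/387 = 4/387 = 0.01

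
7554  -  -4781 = 12335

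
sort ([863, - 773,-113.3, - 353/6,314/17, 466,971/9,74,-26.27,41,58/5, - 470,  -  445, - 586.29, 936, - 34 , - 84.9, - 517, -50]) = [ - 773, - 586.29, - 517, - 470, - 445,-113.3, - 84.9, - 353/6, - 50, - 34,-26.27, 58/5,314/17, 41,  74,971/9,466,  863 , 936]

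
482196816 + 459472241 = 941669057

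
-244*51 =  - 12444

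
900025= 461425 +438600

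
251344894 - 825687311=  - 574342417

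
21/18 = 7/6 = 1.17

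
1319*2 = 2638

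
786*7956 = 6253416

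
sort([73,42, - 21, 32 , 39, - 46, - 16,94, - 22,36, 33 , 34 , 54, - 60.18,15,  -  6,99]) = [ - 60.18, - 46 ,-22,  -  21, - 16,-6 , 15, 32, 33,34, 36, 39, 42,54, 73,94, 99 ]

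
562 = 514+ 48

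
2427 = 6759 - 4332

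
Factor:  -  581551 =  - 581551^1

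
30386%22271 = 8115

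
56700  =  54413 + 2287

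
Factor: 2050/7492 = 1025/3746 = 2^( - 1)*5^2*41^1*1873^ ( - 1)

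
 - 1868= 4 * (  -  467)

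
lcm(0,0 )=0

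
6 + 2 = 8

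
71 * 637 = 45227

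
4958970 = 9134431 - 4175461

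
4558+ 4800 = 9358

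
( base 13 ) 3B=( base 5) 200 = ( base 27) 1n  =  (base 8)62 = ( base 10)50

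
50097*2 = 100194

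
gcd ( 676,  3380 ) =676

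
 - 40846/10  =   - 4085 + 2/5 = -  4084.60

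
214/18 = 11 + 8/9 = 11.89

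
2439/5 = 2439/5 = 487.80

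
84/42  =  2 = 2.00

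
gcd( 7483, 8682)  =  1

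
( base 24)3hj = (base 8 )4153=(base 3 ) 2221211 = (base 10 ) 2155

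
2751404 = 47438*58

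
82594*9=743346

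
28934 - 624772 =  - 595838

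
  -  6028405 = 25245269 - 31273674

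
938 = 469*2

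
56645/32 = 56645/32 = 1770.16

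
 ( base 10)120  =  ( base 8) 170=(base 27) 4C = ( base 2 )1111000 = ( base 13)93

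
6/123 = 2/41 = 0.05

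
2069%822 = 425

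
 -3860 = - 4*965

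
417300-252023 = 165277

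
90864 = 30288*3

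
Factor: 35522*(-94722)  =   - 2^2 * 3^1 * 15787^1*17761^1 = - 3364714884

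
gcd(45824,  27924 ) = 716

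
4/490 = 2/245 = 0.01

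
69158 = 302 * 229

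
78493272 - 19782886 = 58710386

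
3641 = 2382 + 1259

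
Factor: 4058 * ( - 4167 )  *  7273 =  - 122984146278 = - 2^1  *  3^2 * 7^1*463^1*1039^1  *2029^1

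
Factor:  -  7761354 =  - 2^1 * 3^1*1293559^1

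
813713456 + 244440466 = 1058153922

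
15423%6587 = 2249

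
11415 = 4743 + 6672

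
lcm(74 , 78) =2886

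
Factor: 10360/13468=10/13= 2^1*5^1 * 13^( - 1)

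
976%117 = 40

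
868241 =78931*11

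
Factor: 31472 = 2^4*7^1*281^1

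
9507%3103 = 198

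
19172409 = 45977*417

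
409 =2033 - 1624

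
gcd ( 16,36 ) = 4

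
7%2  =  1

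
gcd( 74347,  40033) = 5719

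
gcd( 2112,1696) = 32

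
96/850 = 48/425 = 0.11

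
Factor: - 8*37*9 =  - 2^3*3^2 * 37^1 = -2664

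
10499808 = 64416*163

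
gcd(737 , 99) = 11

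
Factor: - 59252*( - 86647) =2^2*11^1*7877^1*14813^1 = 5134008044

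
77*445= 34265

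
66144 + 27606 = 93750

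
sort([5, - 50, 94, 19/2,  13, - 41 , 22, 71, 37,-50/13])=[ - 50, - 41, - 50/13,5, 19/2, 13,  22, 37 , 71, 94 ] 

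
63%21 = 0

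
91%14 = 7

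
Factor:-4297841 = -4297841^1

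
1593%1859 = 1593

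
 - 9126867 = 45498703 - 54625570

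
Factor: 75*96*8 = 57600 = 2^8 * 3^2*5^2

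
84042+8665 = 92707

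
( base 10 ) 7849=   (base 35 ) 6e9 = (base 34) 6qt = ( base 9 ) 11681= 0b1111010101001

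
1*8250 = 8250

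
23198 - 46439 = -23241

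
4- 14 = -10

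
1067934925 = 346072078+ 721862847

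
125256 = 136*921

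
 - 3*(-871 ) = 2613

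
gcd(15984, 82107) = 27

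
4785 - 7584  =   - 2799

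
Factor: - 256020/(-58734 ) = 170/39 = 2^1 * 3^( - 1 ) * 5^1 * 13^( - 1)*17^1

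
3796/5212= 949/1303 = 0.73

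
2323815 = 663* 3505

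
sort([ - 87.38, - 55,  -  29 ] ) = [ - 87.38, - 55, - 29]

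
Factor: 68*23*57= 2^2* 3^1*17^1*19^1*23^1 =89148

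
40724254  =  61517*662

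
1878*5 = 9390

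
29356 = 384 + 28972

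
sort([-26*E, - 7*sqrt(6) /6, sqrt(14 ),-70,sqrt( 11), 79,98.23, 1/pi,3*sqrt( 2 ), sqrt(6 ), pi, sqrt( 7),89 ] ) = [-26*E,-70,-7*sqrt(6 ) /6, 1/pi,sqrt(6 ), sqrt (7),pi, sqrt(11 ),sqrt(14 ), 3*sqrt(2)  ,  79,89,98.23 ] 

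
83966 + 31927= 115893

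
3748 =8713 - 4965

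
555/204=185/68=2.72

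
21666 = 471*46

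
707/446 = 707/446 =1.59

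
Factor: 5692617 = 3^2 * 7^1 * 90359^1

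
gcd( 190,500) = 10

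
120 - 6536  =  -6416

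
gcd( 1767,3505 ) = 1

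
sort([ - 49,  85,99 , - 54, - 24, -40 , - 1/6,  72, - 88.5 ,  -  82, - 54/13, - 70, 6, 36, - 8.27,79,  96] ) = [ - 88.5,-82, - 70,- 54, - 49,  -  40, - 24, - 8.27, - 54/13, - 1/6,6,36,72 , 79,85, 96,99]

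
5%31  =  5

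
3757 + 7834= 11591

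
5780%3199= 2581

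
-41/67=  -  41/67 = - 0.61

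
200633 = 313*641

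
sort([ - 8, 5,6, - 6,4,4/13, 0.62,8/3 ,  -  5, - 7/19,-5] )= [ - 8, - 6, - 5, - 5, - 7/19,4/13,0.62,  8/3,4, 5, 6 ] 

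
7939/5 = 7939/5=1587.80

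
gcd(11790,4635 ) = 45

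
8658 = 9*962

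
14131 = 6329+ 7802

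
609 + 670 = 1279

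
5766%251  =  244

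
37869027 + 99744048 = 137613075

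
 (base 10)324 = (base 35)99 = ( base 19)h1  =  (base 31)AE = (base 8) 504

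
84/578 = 42/289 = 0.15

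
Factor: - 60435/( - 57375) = 3^( - 1)*5^( - 2)*79^1 = 79/75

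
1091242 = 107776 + 983466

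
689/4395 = 689/4395= 0.16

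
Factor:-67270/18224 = -33635/9112 = -2^(-3)*5^1 * 7^1*  17^(-1)*31^2 * 67^( -1) 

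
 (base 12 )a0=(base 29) 44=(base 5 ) 440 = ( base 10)120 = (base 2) 1111000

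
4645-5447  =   - 802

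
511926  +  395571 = 907497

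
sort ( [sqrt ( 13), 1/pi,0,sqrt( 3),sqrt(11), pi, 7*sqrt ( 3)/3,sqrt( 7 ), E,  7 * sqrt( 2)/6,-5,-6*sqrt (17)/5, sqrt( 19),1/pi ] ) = [ - 5, - 6*sqrt(17)/5,0,1/pi,1/pi,7 * sqrt( 2) /6,sqrt(3 ),sqrt( 7),E,pi,sqrt ( 11),sqrt( 13),7* sqrt(3 ) /3 , sqrt( 19)]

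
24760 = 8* 3095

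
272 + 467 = 739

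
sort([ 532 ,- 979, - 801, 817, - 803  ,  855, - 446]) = [ - 979, - 803, - 801, - 446,532, 817,855 ]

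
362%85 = 22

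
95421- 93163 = 2258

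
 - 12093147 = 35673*(-339)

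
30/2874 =5/479 = 0.01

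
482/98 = 4+45/49= 4.92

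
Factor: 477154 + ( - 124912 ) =2^1*3^3* 11^1*593^1 = 352242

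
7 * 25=175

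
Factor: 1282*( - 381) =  - 2^1*3^1*127^1*641^1 = - 488442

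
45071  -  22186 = 22885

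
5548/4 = 1387  =  1387.00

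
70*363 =25410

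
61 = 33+28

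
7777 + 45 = 7822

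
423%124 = 51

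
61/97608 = 61/97608 = 0.00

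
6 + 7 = 13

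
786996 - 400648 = 386348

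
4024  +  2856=6880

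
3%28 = 3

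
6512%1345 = 1132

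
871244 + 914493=1785737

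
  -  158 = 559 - 717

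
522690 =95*5502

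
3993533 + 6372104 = 10365637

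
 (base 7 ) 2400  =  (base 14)470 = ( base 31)se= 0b1101110010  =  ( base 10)882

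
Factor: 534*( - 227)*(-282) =34183476=2^2*3^2*47^1*89^1 * 227^1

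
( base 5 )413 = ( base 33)39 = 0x6C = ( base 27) 40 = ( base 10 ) 108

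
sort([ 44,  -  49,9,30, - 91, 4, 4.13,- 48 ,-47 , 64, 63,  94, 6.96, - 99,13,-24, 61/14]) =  [ - 99 , - 91,-49, - 48, - 47,-24,  4, 4.13, 61/14, 6.96,9,13, 30, 44, 63,64,94]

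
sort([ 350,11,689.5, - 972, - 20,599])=[ - 972, -20,11,350,599, 689.5] 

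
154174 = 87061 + 67113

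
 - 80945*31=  - 2509295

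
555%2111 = 555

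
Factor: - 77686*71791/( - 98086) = 2788577813/49043 = 7^1*17^1*31^1*41^1*103^1*179^1*49043^(-1)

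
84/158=42/79 = 0.53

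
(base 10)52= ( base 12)44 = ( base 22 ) 28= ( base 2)110100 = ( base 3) 1221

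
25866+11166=37032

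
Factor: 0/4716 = 0 = 0^1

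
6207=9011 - 2804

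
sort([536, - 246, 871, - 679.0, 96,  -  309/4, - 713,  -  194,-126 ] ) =[ - 713, - 679.0, - 246, - 194,  -  126,- 309/4,96, 536, 871]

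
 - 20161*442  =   - 8911162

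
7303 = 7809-506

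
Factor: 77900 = 2^2 *5^2*19^1*41^1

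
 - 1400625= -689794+-710831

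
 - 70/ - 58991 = 70/58991 = 0.00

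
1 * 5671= 5671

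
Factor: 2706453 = 3^4*33413^1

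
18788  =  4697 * 4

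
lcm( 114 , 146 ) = 8322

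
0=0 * 236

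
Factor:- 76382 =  - 2^1 * 181^1*211^1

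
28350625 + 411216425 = 439567050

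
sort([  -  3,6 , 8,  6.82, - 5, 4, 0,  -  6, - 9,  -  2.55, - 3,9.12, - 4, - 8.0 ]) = [-9,  -  8.0,-6,  -  5, - 4, - 3 , - 3,-2.55,0,4 , 6,6.82,8,9.12]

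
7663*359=2751017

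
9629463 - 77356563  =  -67727100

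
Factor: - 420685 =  - 5^1*84137^1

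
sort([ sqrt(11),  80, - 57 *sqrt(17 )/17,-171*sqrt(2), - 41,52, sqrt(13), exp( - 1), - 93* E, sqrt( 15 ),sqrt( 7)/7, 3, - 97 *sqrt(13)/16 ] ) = [ - 93*E,-171 * sqrt(2), - 41, - 97 * sqrt(13)/16, - 57*sqrt(17)/17,  exp(-1), sqrt( 7)/7, 3,  sqrt(11 ) , sqrt(13), sqrt(15),52, 80 ]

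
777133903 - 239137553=537996350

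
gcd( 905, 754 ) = 1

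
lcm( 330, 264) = 1320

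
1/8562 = 1/8562= 0.00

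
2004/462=4 + 26/77=4.34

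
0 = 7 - 7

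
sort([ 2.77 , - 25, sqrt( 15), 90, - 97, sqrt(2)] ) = [ - 97, - 25,sqrt ( 2),2.77, sqrt( 15 ), 90]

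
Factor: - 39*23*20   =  -17940 = - 2^2*3^1*5^1*13^1 * 23^1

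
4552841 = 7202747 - 2649906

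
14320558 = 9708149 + 4612409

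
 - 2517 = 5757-8274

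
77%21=14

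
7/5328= 7/5328 = 0.00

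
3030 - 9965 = -6935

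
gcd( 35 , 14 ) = 7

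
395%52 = 31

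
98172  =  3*32724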